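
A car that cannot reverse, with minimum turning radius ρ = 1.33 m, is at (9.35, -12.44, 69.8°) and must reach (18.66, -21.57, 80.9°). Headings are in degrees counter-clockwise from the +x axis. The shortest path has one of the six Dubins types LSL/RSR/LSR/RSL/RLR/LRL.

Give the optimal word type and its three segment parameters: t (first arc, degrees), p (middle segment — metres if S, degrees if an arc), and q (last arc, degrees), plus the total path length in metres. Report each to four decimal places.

Let ψ = atan2(Δy, Δx) = atan2(-9.13, 9.31) = -44.4407° be the start→goal bearing.
Normalize: d = |goal − start| / ρ = 13.039670/1.33 = 9.804263, α = (θ_start − ψ) mod 360° = 114.2407° = 1.993877 rad, β = (θ_goal − ψ) mod 360° = 125.3407° = 2.187608 rad.
Common terms: sin α = 0.911828, cos α = -0.410571, sin β = 0.815727, cos β = -0.578438, cos(α−β) = 0.981293, d² = 96.123580. Work in radians in the unit-radius frame; every candidate has L = ρ·(t + p + q).
LSL: p² = 2 + d² − 2cos(α−β) + 2d(sin α − sin β) = 98.045411; p = √p² = 9.901788; φ = atan2(cos β − cos α, d + sin α − sin β) = -0.016954 rad; t = (φ − α) mod 2π = 4.272354 rad, q = (β − φ) mod 2π = 2.204562 rad → L = 1.33·(4.272354 + 9.901788 + 2.204562) = 1.33·16.378705 = 21.783678 m
RSR: p² = 2 + d² − 2cos(α−β) + 2d(sin β − sin α) = 94.276578; p = √p² = 9.709613; φ = atan2(cos α − cos β, d − sin α + sin β) = 0.017290 rad; t = (α − φ) mod 2π = 1.976587 rad, q = (φ − β) mod 2π = 4.112866 rad → L = 1.33·(1.976587 + 9.709613 + 4.112866) = 1.33·15.799066 = 21.012758 m
LSR: p² = d² − 2 + 2cos(α−β) + 2d(sin α + sin β) = 129.960974; p = √p² = 11.400043; φ = atan2(−cos α − cos β, d + sin α + sin β) − atan2(−2, p) = 0.259225 rad; t = (φ − α) mod 2π = 4.548533 rad, q = (φ − β) mod 2π = 4.354802 rad → L = 1.33·(4.548533 + 11.400043 + 4.354802) = 1.33·20.303377 = 27.003492 m
RSL: p² = d² − 2 + 2cos(α−β) − 2d(sin α + sin β) = 62.211355; p = √p² = 7.887418; φ = atan2(cos α + cos β, d − sin α − sin β) − atan2(2, p) = -0.370180 rad; t = (α − φ) mod 2π = 2.364057 rad, q = (β − φ) mod 2π = 2.557788 rad → L = 1.33·(2.364057 + 7.887418 + 2.557788) = 1.33·12.809262 = 17.036319 m
RLR: c = (6 − d² + 2cos(α−β) + 2d(sin α − sin β))/8 = -10.784572, |c| > 1 → infeasible
LRL: c = (6 − d² + 2cos(α−β) − 2d(sin α − sin β))/8 = -11.255676, |c| > 1 → infeasible
Shortest: RSL with L = 17.036319 m ≈ 17.0363 m
Convert RSL to answer units (arcs ×180/π): t = 2.364057·180/π = 135.4505°, p = ρ·p = 1.33·7.887418 = 10.4903 m, q = 2.557788·180/π = 146.5505°, L = 17.0363 m.

RSL: t = 135.4505°, p = 10.4903 m, q = 146.5505°, L = 17.0363 m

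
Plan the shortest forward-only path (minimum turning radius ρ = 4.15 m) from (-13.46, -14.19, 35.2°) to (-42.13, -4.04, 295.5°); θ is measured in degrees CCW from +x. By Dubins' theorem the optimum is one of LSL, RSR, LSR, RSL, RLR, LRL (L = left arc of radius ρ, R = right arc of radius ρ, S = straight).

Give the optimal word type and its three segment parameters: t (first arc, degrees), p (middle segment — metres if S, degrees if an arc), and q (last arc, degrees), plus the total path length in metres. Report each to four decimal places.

Let ψ = atan2(Δy, Δx) = atan2(10.15, -28.67) = 160.5046° be the start→goal bearing.
Normalize: d = |goal − start| / ρ = 30.413671/4.15 = 7.328595, α = (θ_start − ψ) mod 360° = 234.6954° = 4.096208 rad, β = (θ_goal − ψ) mod 360° = 134.9954° = 2.356115 rad.
Common terms: sin α = -0.816091, cos α = -0.577923, sin β = 0.707163, cos β = -0.707050, cos(α−β) = -0.168489, d² = 53.708312. Work in radians in the unit-radius frame; every candidate has L = ρ·(t + p + q).
LSL: p² = 2 + d² − 2cos(α−β) + 2d(sin α − sin β) = 33.718656; p = √p² = 5.806777; φ = atan2(cos β − cos α, d + sin α − sin β) = -0.022239 rad; t = (φ − α) mod 2π = 2.164738 rad, q = (β − φ) mod 2π = 2.378354 rad → L = 4.15·(2.164738 + 5.806777 + 2.378354) = 4.15·10.349869 = 42.951955 m
RSR: p² = 2 + d² − 2cos(α−β) + 2d(sin β − sin α) = 78.371926; p = √p² = 8.852792; φ = atan2(cos α − cos β, d − sin α + sin β) = 0.014587 rad; t = (α − φ) mod 2π = 4.081621 rad, q = (φ − β) mod 2π = 3.941657 rad → L = 4.15·(4.081621 + 8.852792 + 3.941657) = 4.15·16.876071 = 70.035693 m
LSR: p² = d² − 2 + 2cos(α−β) + 2d(sin α + sin β) = 49.774753; p = √p² = 7.055122; φ = atan2(−cos α − cos β, d + sin α + sin β) − atan2(−2, p) = 0.452372 rad; t = (φ − α) mod 2π = 2.639350 rad, q = (φ − β) mod 2π = 4.379443 rad → L = 4.15·(2.639350 + 7.055122 + 4.379443) = 4.15·14.073916 = 58.406750 m
RSL: p² = d² − 2 + 2cos(α−β) − 2d(sin α + sin β) = 52.967913; p = √p² = 7.277906; φ = atan2(cos α + cos β, d − sin α − sin β) − atan2(2, p) = -0.439264 rad; t = (α − φ) mod 2π = 4.535472 rad, q = (β − φ) mod 2π = 2.795379 rad → L = 4.15·(4.535472 + 7.277906 + 2.795379) = 4.15·14.608757 = 60.626341 m
RLR: c = (6 − d² + 2cos(α−β) + 2d(sin α − sin β))/8 = -8.796491, |c| > 1 → infeasible
LRL: c = (6 − d² + 2cos(α−β) − 2d(sin α − sin β))/8 = -3.214832, |c| > 1 → infeasible
Shortest: LSL with L = 42.951955 m ≈ 42.9520 m
Convert LSL to answer units (arcs ×180/π): t = 2.164738·180/π = 124.0304°, p = ρ·p = 4.15·5.806777 = 24.0981 m, q = 2.378354·180/π = 136.2696°, L = 42.9520 m.

LSL: t = 124.0304°, p = 24.0981 m, q = 136.2696°, L = 42.9520 m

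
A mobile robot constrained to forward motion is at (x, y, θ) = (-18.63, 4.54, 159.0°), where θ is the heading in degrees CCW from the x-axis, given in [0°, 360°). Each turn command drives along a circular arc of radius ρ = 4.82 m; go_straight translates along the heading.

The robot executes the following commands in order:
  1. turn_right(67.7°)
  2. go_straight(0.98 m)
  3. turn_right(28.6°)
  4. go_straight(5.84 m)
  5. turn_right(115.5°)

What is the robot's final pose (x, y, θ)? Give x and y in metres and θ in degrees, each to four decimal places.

(-10.4071, 18.1233, 307.2000°)

set_pose: (x, y, θ) = (-18.6300, 4.5400, 159.0000°), ρ = 4.82
turn_right(67.7°): centre at ρ to the right, rotate −67.7° → (-21.7214, 8.9305, 91.3000°)
go_straight(0.98): x += 0.98·cos θ, y += 0.98·sin θ → (-21.7437, 9.9103, 91.3000°)
turn_right(28.6°): centre at ρ to the right, rotate −28.6° → (-21.2080, 12.2303, 62.7000°)
go_straight(5.84): x += 5.84·cos θ, y += 5.84·sin θ → (-18.5295, 17.4198, 62.7000°)
turn_right(115.5°): centre at ρ to the right, rotate −115.5° → (-10.4071, 18.1233, -52.8000° ≡ 307.2000°)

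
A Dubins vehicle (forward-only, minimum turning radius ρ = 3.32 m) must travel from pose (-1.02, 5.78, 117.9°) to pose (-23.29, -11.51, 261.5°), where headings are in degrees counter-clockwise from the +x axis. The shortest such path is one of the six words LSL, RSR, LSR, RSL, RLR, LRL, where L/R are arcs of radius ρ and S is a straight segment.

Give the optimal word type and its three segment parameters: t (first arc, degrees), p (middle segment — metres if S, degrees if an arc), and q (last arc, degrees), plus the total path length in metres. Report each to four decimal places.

LSL: t = 107.4103°, p = 22.8254 m, q = 36.1897°, L = 31.1463 m

Let ψ = atan2(Δy, Δx) = atan2(-17.29, -22.27) = -142.1749° be the start→goal bearing.
Normalize: d = |goal − start| / ρ = 28.193918/3.32 = 8.492144, α = (θ_start − ψ) mod 360° = 260.0749° = 4.539164 rad, β = (θ_goal − ψ) mod 360° = 43.6749° = 0.762271 rad.
Common terms: sin α = -0.985034, cos α = -0.172360, sin β = 0.690566, cos β = 0.723269, cos(α−β) = -0.804894, d² = 72.116508. Work in radians in the unit-radius frame; every candidate has L = ρ·(t + p + q).
LSL: p² = 2 + d² − 2cos(α−β) + 2d(sin α − sin β) = 47.267425; p = √p² = 6.875131; φ = atan2(cos β − cos α, d + sin α − sin β) = 0.130642 rad; t = (φ − α) mod 2π = 1.874664 rad, q = (β − φ) mod 2π = 0.631629 rad → L = 3.32·(1.874664 + 6.875131 + 0.631629) = 3.32·9.381424 = 31.146327 m
RSR: p² = 2 + d² − 2cos(α−β) + 2d(sin β − sin α) = 104.185167; p = √p² = 10.207114; φ = atan2(cos α − cos β, d − sin α + sin β) = -0.087859 rad; t = (α − φ) mod 2π = 4.627022 rad, q = (φ − β) mod 2π = 5.433055 rad → L = 3.32·(4.627022 + 10.207114 + 5.433055) = 3.32·20.267191 = 67.287075 m
LSR: p² = d² − 2 + 2cos(α−β) + 2d(sin α + sin β) = 63.505390; p = √p² = 7.969027; φ = atan2(−cos α − cos β, d + sin α + sin β) − atan2(−2, p) = 0.178791 rad; t = (φ − α) mod 2π = 1.922812 rad, q = (φ − β) mod 2π = 5.699705 rad → L = 3.32·(1.922812 + 7.969027 + 5.699705) = 3.32·15.591544 = 51.763927 m
RSL: p² = d² − 2 + 2cos(α−β) − 2d(sin α + sin β) = 73.508051; p = √p² = 8.573684; φ = atan2(cos α + cos β, d − sin α − sin β) − atan2(2, p) = -0.166557 rad; t = (α − φ) mod 2π = 4.705721 rad, q = (β − φ) mod 2π = 0.928828 rad → L = 3.32·(4.705721 + 8.573684 + 0.928828) = 3.32·14.208233 = 47.171332 m
RLR: c = (6 − d² + 2cos(α−β) + 2d(sin α − sin β))/8 = -12.023146, |c| > 1 → infeasible
LRL: c = (6 − d² + 2cos(α−β) − 2d(sin α − sin β))/8 = -4.908428, |c| > 1 → infeasible
Shortest: LSL with L = 31.146327 m ≈ 31.1463 m
Convert LSL to answer units (arcs ×180/π): t = 1.874664·180/π = 107.4103°, p = ρ·p = 3.32·6.875131 = 22.8254 m, q = 0.631629·180/π = 36.1897°, L = 31.1463 m.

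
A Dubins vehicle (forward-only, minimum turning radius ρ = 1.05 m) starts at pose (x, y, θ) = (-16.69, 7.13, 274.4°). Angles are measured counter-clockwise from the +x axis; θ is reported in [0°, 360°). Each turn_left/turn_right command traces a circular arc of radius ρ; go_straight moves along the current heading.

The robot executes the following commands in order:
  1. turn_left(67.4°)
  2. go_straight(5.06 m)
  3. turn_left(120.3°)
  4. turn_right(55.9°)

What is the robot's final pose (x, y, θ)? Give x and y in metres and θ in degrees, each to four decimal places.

set_pose: (x, y, θ) = (-16.6900, 7.1300, 274.4000°), ρ = 1.05
turn_left(67.4°): centre at ρ to the left, rotate +67.4° → (-15.9710, 6.2131, 341.8000°)
go_straight(5.06): x += 5.06·cos θ, y += 5.06·sin θ → (-11.1642, 4.6327, 341.8000°)
turn_left(120.3°): centre at ρ to the left, rotate +120.3° → (-9.8096, 5.8502, 462.1000° ≡ 102.1000°)
turn_right(55.9°): centre at ρ to the right, rotate −55.9° → (-9.5407, 6.7971, 46.2000°)

(-9.5407, 6.7971, 46.2000°)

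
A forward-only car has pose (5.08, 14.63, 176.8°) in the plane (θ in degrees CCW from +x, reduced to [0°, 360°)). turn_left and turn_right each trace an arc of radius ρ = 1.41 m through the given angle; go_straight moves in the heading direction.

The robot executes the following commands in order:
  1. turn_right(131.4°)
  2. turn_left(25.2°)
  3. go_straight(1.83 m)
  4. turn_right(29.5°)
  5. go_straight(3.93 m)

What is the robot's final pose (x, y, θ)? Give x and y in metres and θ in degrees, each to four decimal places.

(8.4531, 22.4533, 41.1000°)

set_pose: (x, y, θ) = (5.0800, 14.6300, 176.8000°), ρ = 1.41
turn_right(131.4°): centre at ρ to the right, rotate −131.4° → (4.1548, 17.0278, 45.4000°)
turn_left(25.2°): centre at ρ to the left, rotate +25.2° → (4.4807, 17.5495, 70.6000°)
go_straight(1.83): x += 1.83·cos θ, y += 1.83·sin θ → (5.0886, 19.2756, 70.6000°)
turn_right(29.5°): centre at ρ to the right, rotate −29.5° → (5.4916, 19.8698, 41.1000°)
go_straight(3.93): x += 3.93·cos θ, y += 3.93·sin θ → (8.4531, 22.4533, 41.1000°)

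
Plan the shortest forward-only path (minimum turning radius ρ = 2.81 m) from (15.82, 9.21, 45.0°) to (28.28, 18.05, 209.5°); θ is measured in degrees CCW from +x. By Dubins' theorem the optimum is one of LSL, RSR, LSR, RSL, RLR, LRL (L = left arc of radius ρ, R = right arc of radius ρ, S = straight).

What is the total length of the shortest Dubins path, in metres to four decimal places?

Let ψ = atan2(Δy, Δx) = atan2(8.84, 12.46) = 35.3546° be the start→goal bearing.
Normalize: d = |goal − start| / ρ = 15.277343/2.81 = 5.436777, α = (θ_start − ψ) mod 360° = 9.6454° = 0.168345 rad, β = (θ_goal − ψ) mod 360° = 174.1454° = 3.039411 rad.
Common terms: sin α = 0.167551, cos α = 0.985863, sin β = 0.102004, cos β = -0.994784, cos(α−β) = -0.963630, d² = 29.558542. Work in radians in the unit-radius frame; every candidate has L = ρ·(t + p + q).
LSL: p² = 2 + d² − 2cos(α−β) + 2d(sin α − sin β) = 34.198528; p = √p² = 5.847951; φ = atan2(cos β − cos α, d + sin α − sin β) = -0.345525 rad; t = (φ − α) mod 2π = 5.769316 rad, q = (β − φ) mod 2π = 3.384936 rad → L = 2.81·(5.769316 + 5.847951 + 3.384936) = 2.81·15.002203 = 42.156190 m
RSR: p² = 2 + d² − 2cos(α−β) + 2d(sin β − sin α) = 32.773077; p = √p² = 5.724777; φ = atan2(cos α − cos β, d − sin α + sin β) = 0.353281 rad; t = (α − φ) mod 2π = 6.098249 rad, q = (φ − β) mod 2π = 3.597055 rad → L = 2.81·(6.098249 + 5.724777 + 3.597055) = 2.81·15.420081 = 43.330429 m
LSR: p² = d² − 2 + 2cos(α−β) + 2d(sin α + sin β) = 28.562294; p = √p² = 5.344370; φ = atan2(−cos α − cos β, d + sin α + sin β) − atan2(−2, p) = 0.359655 rad; t = (φ − α) mod 2π = 0.191310 rad, q = (φ − β) mod 2π = 3.603429 rad → L = 2.81·(0.191310 + 5.344370 + 3.603429) = 2.81·9.139110 = 25.680898 m
RSL: p² = d² − 2 + 2cos(α−β) − 2d(sin α + sin β) = 22.700268; p = √p² = 4.764480; φ = atan2(cos α + cos β, d − sin α − sin β) − atan2(2, p) = -0.399161 rad; t = (α − φ) mod 2π = 0.567506 rad, q = (β − φ) mod 2π = 3.438573 rad → L = 2.81·(0.567506 + 4.764480 + 3.438573) = 2.81·8.770558 = 24.645269 m
RLR: c = (6 − d² + 2cos(α−β) + 2d(sin α − sin β))/8 = -3.096635, |c| > 1 → infeasible
LRL: c = (6 − d² + 2cos(α−β) − 2d(sin α − sin β))/8 = -3.274816, |c| > 1 → infeasible
Shortest: RSL with L = 24.645269 m ≈ 24.6453 m

24.6453 m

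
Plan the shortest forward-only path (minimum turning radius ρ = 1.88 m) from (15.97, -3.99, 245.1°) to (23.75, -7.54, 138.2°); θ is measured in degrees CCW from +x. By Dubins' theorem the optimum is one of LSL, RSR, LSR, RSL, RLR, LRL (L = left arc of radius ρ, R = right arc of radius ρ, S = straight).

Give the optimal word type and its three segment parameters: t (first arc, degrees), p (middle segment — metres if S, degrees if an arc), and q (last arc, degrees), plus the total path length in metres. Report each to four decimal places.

LSL: t = 74.1137°, p = 6.3682 m, q = 178.9863°, L = 14.6729 m

Let ψ = atan2(Δy, Δx) = atan2(-3.55, 7.78) = -24.5271° be the start→goal bearing.
Normalize: d = |goal − start| / ρ = 8.551661/1.88 = 4.548756, α = (θ_start − ψ) mod 360° = 269.6271° = 4.705881 rad, β = (θ_goal − ψ) mod 360° = 162.7271° = 2.840124 rad.
Common terms: sin α = -0.999979, cos α = -0.006508, sin β = 0.296923, cos β = -0.954901, cos(α−β) = -0.290702, d² = 20.691178. Work in radians in the unit-radius frame; every candidate has L = ρ·(t + p + q).
LSL: p² = 2 + d² − 2cos(α−β) + 2d(sin α − sin β) = 11.474006; p = √p² = 3.387330; φ = atan2(cos β − cos α, d + sin α − sin β) = -0.283776 rad; t = (φ − α) mod 2π = 1.293528 rad, q = (β − φ) mod 2π = 3.123900 rad → L = 1.88·(1.293528 + 3.387330 + 3.123900) = 1.88·7.804758 = 14.672946 m
RSR: p² = 2 + d² − 2cos(α−β) + 2d(sin β − sin α) = 35.071160; p = √p² = 5.922091; φ = atan2(cos α − cos β, d − sin α + sin β) = 0.160838 rad; t = (α − φ) mod 2π = 4.545044 rad, q = (φ − β) mod 2π = 3.603899 rad → L = 1.88·(4.545044 + 5.922091 + 3.603899) = 1.88·14.071033 = 26.453542 m
LSR: p² = d² − 2 + 2cos(α−β) + 2d(sin α + sin β) = 11.713713; p = √p² = 3.422530; φ = atan2(−cos α − cos β, d + sin α + sin β) − atan2(−2, p) = 0.773817 rad; t = (φ − α) mod 2π = 2.351121 rad, q = (φ − β) mod 2π = 4.216878 rad → L = 1.88·(2.351121 + 3.422530 + 4.216878) = 1.88·9.990530 = 18.782196 m
RSL: p² = d² − 2 + 2cos(α−β) − 2d(sin α + sin β) = 24.505834; p = √p² = 4.950337; φ = atan2(cos α + cos β, d − sin α − sin β) − atan2(2, p) = -0.565019 rad; t = (α − φ) mod 2π = 5.270900 rad, q = (β − φ) mod 2π = 3.405143 rad → L = 1.88·(5.270900 + 4.950337 + 3.405143) = 1.88·13.626379 = 25.617593 m
RLR: c = (6 − d² + 2cos(α−β) + 2d(sin α − sin β))/8 = -3.383895, |c| > 1 → infeasible
LRL: c = (6 − d² + 2cos(α−β) − 2d(sin α − sin β))/8 = -0.434251; p = 2π − arccos c = 4.263183 rad; φ = atan2(cos β − cos α, d + sin α − sin β) = -0.283776 rad; t = (φ − α + p/2) mod 2π = 3.425119 rad, q = (β − α − t + p) mod 2π = 5.255492 rad → L = 1.88·(3.425119 + 4.263183 + 5.255492) = 1.88·12.943794 = 24.334332 m
Shortest: LSL with L = 14.672946 m ≈ 14.6729 m
Convert LSL to answer units (arcs ×180/π): t = 1.293528·180/π = 74.1137°, p = ρ·p = 1.88·3.387330 = 6.3682 m, q = 3.123900·180/π = 178.9863°, L = 14.6729 m.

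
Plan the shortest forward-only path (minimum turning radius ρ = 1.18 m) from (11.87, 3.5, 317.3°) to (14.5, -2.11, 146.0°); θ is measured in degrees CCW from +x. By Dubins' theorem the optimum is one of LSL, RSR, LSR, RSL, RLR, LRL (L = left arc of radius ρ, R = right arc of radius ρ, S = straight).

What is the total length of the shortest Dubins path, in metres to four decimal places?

9.0867 m

Let ψ = atan2(Δy, Δx) = atan2(-5.61, 2.63) = -64.8825° be the start→goal bearing.
Normalize: d = |goal − start| / ρ = 6.195886/1.18 = 5.250751, α = (θ_start − ψ) mod 360° = 22.1825° = 0.387159 rad, β = (θ_goal − ψ) mod 360° = 210.8825° = 3.680595 rad.
Common terms: sin α = 0.377559, cos α = 0.925986, sin β = -0.513280, cos β = -0.858221, cos(α−β) = -0.988494, d² = 27.570382. Work in radians in the unit-radius frame; every candidate has L = ρ·(t + p + q).
LSL: p² = 2 + d² − 2cos(α−β) + 2d(sin α − sin β) = 40.902513; p = √p² = 6.395507; φ = atan2(cos β − cos α, d + sin α − sin β) = -0.282730 rad; t = (φ − α) mod 2π = 5.613297 rad, q = (β − φ) mod 2π = 3.963325 rad → L = 1.18·(5.613297 + 6.395507 + 3.963325) = 1.18·15.972129 = 18.847112 m
RSR: p² = 2 + d² − 2cos(α−β) + 2d(sin β − sin α) = 22.192227; p = √p² = 4.710863; φ = atan2(cos α − cos β, d − sin α + sin β) = 0.388438 rad; t = (α − φ) mod 2π = 6.281906 rad, q = (φ − β) mod 2π = 2.991028 rad → L = 1.18·(6.281906 + 4.710863 + 2.991028) = 1.18·13.983797 = 16.500880 m
LSR: p² = d² − 2 + 2cos(α−β) + 2d(sin α + sin β) = 22.168119; p = √p² = 4.708303; φ = atan2(−cos α − cos β, d + sin α + sin β) − atan2(−2, p) = 0.388438 rad; t = (φ − α) mod 2π = 0.001280 rad, q = (φ − β) mod 2π = 2.991029 rad → L = 1.18·(0.001280 + 4.708303 + 2.991029) = 1.18·7.700612 = 9.086722 m
RSL: p² = d² − 2 + 2cos(α−β) − 2d(sin α + sin β) = 25.018670; p = √p² = 5.001867; φ = atan2(cos α + cos β, d − sin α − sin β) − atan2(2, p) = -0.367798 rad; t = (α − φ) mod 2π = 0.754956 rad, q = (β − φ) mod 2π = 4.048393 rad → L = 1.18·(0.754956 + 5.001867 + 4.048393) = 1.18·9.805216 = 11.570155 m
RLR: c = (6 − d² + 2cos(α−β) + 2d(sin α − sin β))/8 = -1.774028, |c| > 1 → infeasible
LRL: c = (6 − d² + 2cos(α−β) − 2d(sin α − sin β))/8 = -4.112814, |c| > 1 → infeasible
Shortest: LSR with L = 9.086722 m ≈ 9.0867 m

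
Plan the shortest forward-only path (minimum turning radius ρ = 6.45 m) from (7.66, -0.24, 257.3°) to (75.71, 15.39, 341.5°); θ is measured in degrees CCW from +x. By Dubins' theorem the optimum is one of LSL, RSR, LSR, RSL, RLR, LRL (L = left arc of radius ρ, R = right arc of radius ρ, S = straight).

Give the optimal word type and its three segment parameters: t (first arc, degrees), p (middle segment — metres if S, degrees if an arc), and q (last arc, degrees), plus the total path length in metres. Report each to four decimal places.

LSR: t = 125.3436°, p = 59.3170 m, q = 41.1436°, L = 78.0591 m

Let ψ = atan2(Δy, Δx) = atan2(15.63, 68.05) = 12.9356° be the start→goal bearing.
Normalize: d = |goal − start| / ρ = 69.821912/6.45 = 10.825103, α = (θ_start − ψ) mod 360° = 244.3644° = 4.264964 rad, β = (θ_goal − ψ) mod 360° = 328.5644° = 5.734531 rad.
Common terms: sin α = -0.901564, cos α = -0.432646, sin β = -0.521539, cos β = 0.853227, cos(α−β) = 0.101056, d² = 117.182847. Work in radians in the unit-radius frame; every candidate has L = ρ·(t + p + q).
LSL: p² = 2 + d² − 2cos(α−β) + 2d(sin α − sin β) = 110.753123; p = √p² = 10.523931; φ = atan2(cos β − cos α, d + sin α − sin β) = 0.122492 rad; t = (φ − α) mod 2π = 2.140713 rad, q = (β − φ) mod 2π = 5.612039 rad → L = 6.45·(2.140713 + 10.523931 + 5.612039) = 6.45·18.276683 = 117.884608 m
RSR: p² = 2 + d² − 2cos(α−β) + 2d(sin β − sin α) = 127.208347; p = √p² = 11.278668; φ = atan2(cos α − cos β, d − sin α + sin β) = -0.114258 rad; t = (α − φ) mod 2π = 4.379222 rad, q = (φ − β) mod 2π = 0.434396 rad → L = 6.45·(4.379222 + 11.278668 + 0.434396) = 6.45·16.092286 = 103.795244 m
LSR: p² = d² − 2 + 2cos(α−β) + 2d(sin α + sin β) = 84.574476; p = √p² = 9.196438; φ = atan2(−cos α − cos β, d + sin α + sin β) − atan2(−2, p) = 0.169438 rad; t = (φ − α) mod 2π = 2.187659 rad, q = (φ − β) mod 2π = 0.718092 rad → L = 6.45·(2.187659 + 9.196438 + 0.718092) = 6.45·12.102189 = 78.059120 m
RSL: p² = d² − 2 + 2cos(α−β) − 2d(sin α + sin β) = 146.195444; p = √p² = 12.091131; φ = atan2(cos α + cos β, d − sin α − sin β) − atan2(2, p) = -0.129601 rad; t = (α − φ) mod 2π = 4.394565 rad, q = (β − φ) mod 2π = 5.864133 rad → L = 6.45·(4.394565 + 12.091131 + 5.864133) = 6.45·22.349829 = 144.156395 m
RLR: c = (6 − d² + 2cos(α−β) + 2d(sin α − sin β))/8 = -14.901043, |c| > 1 → infeasible
LRL: c = (6 − d² + 2cos(α−β) − 2d(sin α − sin β))/8 = -12.844140, |c| > 1 → infeasible
Shortest: LSR with L = 78.059120 m ≈ 78.0591 m
Convert LSR to answer units (arcs ×180/π): t = 2.187659·180/π = 125.3436°, p = ρ·p = 6.45·9.196438 = 59.3170 m, q = 0.718092·180/π = 41.1436°, L = 78.0591 m.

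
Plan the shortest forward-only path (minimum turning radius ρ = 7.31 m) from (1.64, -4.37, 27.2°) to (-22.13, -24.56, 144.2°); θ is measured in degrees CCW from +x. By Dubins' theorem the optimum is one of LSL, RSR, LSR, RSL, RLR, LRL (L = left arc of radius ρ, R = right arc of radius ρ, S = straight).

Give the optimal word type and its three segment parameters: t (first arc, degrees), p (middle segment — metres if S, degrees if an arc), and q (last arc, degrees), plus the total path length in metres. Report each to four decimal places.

Let ψ = atan2(Δy, Δx) = atan2(-20.19, -23.77) = -139.6558° be the start→goal bearing.
Normalize: d = |goal − start| / ρ = 31.187321/7.31 = 4.266391, α = (θ_start − ψ) mod 360° = 166.8558° = 2.912182 rad, β = (θ_goal − ψ) mod 360° = 283.8558° = 4.954218 rad.
Common terms: sin α = 0.227403, cos α = -0.973801, sin β = -0.970902, cos β = 0.239478, cos(α−β) = -0.453990, d² = 18.202096. Work in radians in the unit-radius frame; every candidate has L = ρ·(t + p + q).
LSL: p² = 2 + d² − 2cos(α−β) + 2d(sin α − sin β) = 31.334952; p = √p² = 5.597763; φ = atan2(cos β − cos α, d + sin α − sin β) = 0.218477 rad; t = (φ − α) mod 2π = 3.589480 rad, q = (β − φ) mod 2π = 4.735740 rad → L = 7.31·(3.589480 + 5.597763 + 4.735740) = 7.31·13.922984 = 101.777011 m
RSR: p² = 2 + d² − 2cos(α−β) + 2d(sin β − sin α) = 10.885201; p = √p² = 3.299273; φ = atan2(cos α − cos β, d − sin α + sin β) = -0.376579 rad; t = (α − φ) mod 2π = 3.288761 rad, q = (φ − β) mod 2π = 0.952389 rad → L = 7.31·(3.288761 + 3.299273 + 0.952389) = 7.31·7.540423 = 55.120491 m
LSR: p² = d² − 2 + 2cos(α−β) + 2d(sin α + sin β) = 8.950004; p = √p² = 2.991656; φ = atan2(−cos α − cos β, d + sin α + sin β) − atan2(−2, p) = 0.794789 rad; t = (φ − α) mod 2π = 4.165792 rad, q = (φ − β) mod 2π = 2.123757 rad → L = 7.31·(4.165792 + 2.991656 + 2.123757) = 7.31·9.281205 = 67.845608 m
RSL: p² = d² − 2 + 2cos(α−β) − 2d(sin α + sin β) = 21.638225; p = √p² = 4.651691; φ = atan2(cos α + cos β, d − sin α − sin β) − atan2(2, p) = -0.551595 rad; t = (α − φ) mod 2π = 3.463777 rad, q = (β − φ) mod 2π = 5.505813 rad → L = 7.31·(3.463777 + 4.651691 + 5.505813) = 7.31·13.621281 = 99.571562 m
RLR: c = (6 − d² + 2cos(α−β) + 2d(sin α − sin β))/8 = -0.360650; p = 2π − arccos c = 4.343424 rad; φ = atan2(cos α − cos β, d − sin α + sin β) = -0.376579 rad; t = (α − φ + p/2) mod 2π = 5.460474 rad, q = (α − β − t + p) mod 2π = 3.124101 rad → L = 7.31·(5.460474 + 4.343424 + 3.124101) = 7.31·12.927998 = 94.503669 m
LRL: c = (6 − d² + 2cos(α−β) − 2d(sin α − sin β))/8 = -2.916869, |c| > 1 → infeasible
Shortest: RSR with L = 55.120491 m ≈ 55.1205 m
Convert RSR to answer units (arcs ×180/π): t = 3.288761·180/π = 188.4322°, p = ρ·p = 7.31·3.299273 = 24.1177 m, q = 0.952389·180/π = 54.5678°, L = 55.1205 m.

RSR: t = 188.4322°, p = 24.1177 m, q = 54.5678°, L = 55.1205 m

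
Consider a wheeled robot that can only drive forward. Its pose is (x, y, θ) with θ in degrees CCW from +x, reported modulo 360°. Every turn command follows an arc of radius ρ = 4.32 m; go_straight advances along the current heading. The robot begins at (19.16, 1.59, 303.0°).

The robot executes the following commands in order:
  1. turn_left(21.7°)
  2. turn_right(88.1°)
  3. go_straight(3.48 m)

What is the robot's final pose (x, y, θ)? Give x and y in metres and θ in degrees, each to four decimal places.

set_pose: (x, y, θ) = (19.1600, 1.5900, 303.0000°), ρ = 4.32
turn_left(21.7°): centre at ρ to the left, rotate +21.7° → (20.2867, 0.4171, 324.7000°)
turn_right(88.1°): centre at ρ to the right, rotate −88.1° → (21.3969, -5.4867, 236.6000°)
go_straight(3.48): x += 3.48·cos θ, y += 3.48·sin θ → (19.4812, -8.3919, 236.6000°)

(19.4812, -8.3919, 236.6000°)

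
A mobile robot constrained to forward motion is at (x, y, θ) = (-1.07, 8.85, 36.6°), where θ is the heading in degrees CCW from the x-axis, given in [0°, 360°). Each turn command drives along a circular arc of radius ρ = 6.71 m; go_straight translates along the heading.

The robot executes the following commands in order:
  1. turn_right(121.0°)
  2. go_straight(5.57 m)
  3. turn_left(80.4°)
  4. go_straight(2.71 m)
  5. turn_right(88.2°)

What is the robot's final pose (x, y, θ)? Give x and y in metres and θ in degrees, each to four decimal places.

set_pose: (x, y, θ) = (-1.0700, 8.8500, 36.6000°), ρ = 6.71
turn_right(121.0°): centre at ρ to the right, rotate −121.0° → (9.6086, 4.1179, -84.4000° ≡ 275.6000°)
go_straight(5.57): x += 5.57·cos θ, y += 5.57·sin θ → (10.1522, -1.4255, 275.6000°)
turn_left(80.4°): centre at ρ to the left, rotate +80.4° → (16.3621, -7.4644, 356.0000°)
go_straight(2.71): x += 2.71·cos θ, y += 2.71·sin θ → (19.0655, -7.6535, 356.0000°)
turn_right(88.2°): centre at ρ to the right, rotate −88.2° → (25.3025, -14.6047, 267.8000°)

(25.3025, -14.6047, 267.8000°)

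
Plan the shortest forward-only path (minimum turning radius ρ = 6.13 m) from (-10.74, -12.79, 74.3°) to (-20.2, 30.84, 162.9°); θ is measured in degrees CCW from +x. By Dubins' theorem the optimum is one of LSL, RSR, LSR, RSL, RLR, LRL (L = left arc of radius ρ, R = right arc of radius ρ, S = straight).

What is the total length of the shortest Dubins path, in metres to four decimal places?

Let ψ = atan2(Δy, Δx) = atan2(43.63, -9.46) = 102.2337° be the start→goal bearing.
Normalize: d = |goal − start| / ρ = 44.643796/6.13 = 7.282838, α = (θ_start − ψ) mod 360° = 332.0663° = 5.795650 rad, β = (θ_goal − ψ) mod 360° = 60.6663° = 1.058827 rad.
Common terms: sin α = -0.468449, cos α = 0.883490, sin β = 0.871781, cos β = 0.489895, cos(α−β) = 0.024432, d² = 53.039727. Work in radians in the unit-radius frame; every candidate has L = ρ·(t + p + q).
LSL: p² = 2 + d² − 2cos(α−β) + 2d(sin α − sin β) = 35.469495; p = √p² = 5.955627; φ = atan2(cos β − cos α, d + sin α − sin β) = -0.066136 rad; t = (φ − α) mod 2π = 0.421399 rad, q = (β − φ) mod 2π = 1.124963 rad → L = 6.13·(0.421399 + 5.955627 + 1.124963) = 6.13·7.501989 = 45.987192 m
RSR: p² = 2 + d² − 2cos(α−β) + 2d(sin β − sin α) = 74.512229; p = √p² = 8.632047; φ = atan2(cos α − cos β, d − sin α + sin β) = 0.045613 rad; t = (α − φ) mod 2π = 5.750038 rad, q = (φ − β) mod 2π = 5.269971 rad → L = 6.13·(5.750038 + 8.632047 + 5.269971) = 6.13·19.652056 = 120.467100 m
LSR: p² = d² − 2 + 2cos(α−β) + 2d(sin α + sin β) = 56.963392; p = √p² = 7.547410; φ = atan2(−cos α − cos β, d + sin α + sin β) − atan2(−2, p) = 0.082221 rad; t = (φ − α) mod 2π = 0.569756 rad, q = (φ − β) mod 2π = 5.306580 rad → L = 6.13·(0.569756 + 7.547410 + 5.306580) = 6.13·13.423745 = 82.287560 m
RSL: p² = d² − 2 + 2cos(α−β) − 2d(sin α + sin β) = 45.213789; p = √p² = 6.724120; φ = atan2(cos α + cos β, d − sin α − sin β) − atan2(2, p) = -0.092060 rad; t = (α − φ) mod 2π = 5.887710 rad, q = (β − φ) mod 2π = 1.150886 rad → L = 6.13·(5.887710 + 6.724120 + 1.150886) = 6.13·13.762716 = 84.365451 m
RLR: c = (6 − d² + 2cos(α−β) + 2d(sin α − sin β))/8 = -8.314029, |c| > 1 → infeasible
LRL: c = (6 − d² + 2cos(α−β) − 2d(sin α − sin β))/8 = -3.433687, |c| > 1 → infeasible
Shortest: LSL with L = 45.987192 m ≈ 45.9872 m

45.9872 m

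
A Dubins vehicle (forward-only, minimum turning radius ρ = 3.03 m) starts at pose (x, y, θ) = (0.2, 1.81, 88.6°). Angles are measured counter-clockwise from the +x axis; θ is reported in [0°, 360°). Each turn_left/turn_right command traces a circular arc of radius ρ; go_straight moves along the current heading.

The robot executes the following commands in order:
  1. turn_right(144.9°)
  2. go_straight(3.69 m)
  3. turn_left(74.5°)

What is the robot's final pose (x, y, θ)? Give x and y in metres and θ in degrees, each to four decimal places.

(11.2645, -0.8500, 18.2000°)

set_pose: (x, y, θ) = (0.2000, 1.8100, 88.6000°), ρ = 3.03
turn_right(144.9°): centre at ρ to the right, rotate −144.9° → (5.7499, 3.4171, -56.3000° ≡ 303.7000°)
go_straight(3.69): x += 3.69·cos θ, y += 3.69·sin θ → (7.7973, 0.3472, 303.7000°)
turn_left(74.5°): centre at ρ to the left, rotate +74.5° → (11.2645, -0.8500, 378.2000° ≡ 18.2000°)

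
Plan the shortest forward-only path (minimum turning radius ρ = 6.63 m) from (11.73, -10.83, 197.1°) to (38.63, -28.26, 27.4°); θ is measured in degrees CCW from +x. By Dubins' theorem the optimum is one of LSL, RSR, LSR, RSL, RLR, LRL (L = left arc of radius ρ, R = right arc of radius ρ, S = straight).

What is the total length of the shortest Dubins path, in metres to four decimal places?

Let ψ = atan2(Δy, Δx) = atan2(-17.43, 26.90) = -32.9414° be the start→goal bearing.
Normalize: d = |goal − start| / ρ = 32.053313/6.63 = 4.834587, α = (θ_start − ψ) mod 360° = 230.0414° = 4.014980 rad, β = (θ_goal − ψ) mod 360° = 60.3414° = 1.053157 rad.
Common terms: sin α = -0.766509, cos α = -0.642233, sin β = 0.868990, cos β = 0.494830, cos(α−β) = -0.983885, d² = 23.373234. Work in radians in the unit-radius frame; every candidate has L = ρ·(t + p + q).
LSL: p² = 2 + d² − 2cos(α−β) + 2d(sin α − sin β) = 11.527081; p = √p² = 3.395156; φ = atan2(cos β − cos α, d + sin α − sin β) = 0.341507 rad; t = (φ − α) mod 2π = 2.609712 rad, q = (β − φ) mod 2π = 0.711649 rad → L = 6.63·(2.609712 + 3.395156 + 0.711649) = 6.63·6.716517 = 44.530509 m
RSR: p² = 2 + d² − 2cos(α−β) + 2d(sin β − sin α) = 43.154926; p = √p² = 6.569241; φ = atan2(cos α − cos β, d − sin α + sin β) = -0.173965 rad; t = (α − φ) mod 2π = 4.188946 rad, q = (φ − β) mod 2π = 5.056063 rad → L = 6.63·(4.188946 + 6.569241 + 5.056063) = 6.63·15.814250 = 104.848477 m
LSR: p² = d² − 2 + 2cos(α−β) + 2d(sin α + sin β) = 20.396365; p = √p² = 4.516234; φ = atan2(−cos α − cos β, d + sin α + sin β) − atan2(−2, p) = 0.446737 rad; t = (φ − α) mod 2π = 2.714942 rad, q = (φ − β) mod 2π = 5.676766 rad → L = 6.63·(2.714942 + 4.516234 + 5.676766) = 6.63·12.907941 = 85.579649 m
RSL: p² = d² − 2 + 2cos(α−β) − 2d(sin α + sin β) = 18.414562; p = √p² = 4.291219; φ = atan2(cos α + cos β, d − sin α − sin β) − atan2(2, p) = -0.467275 rad; t = (α − φ) mod 2π = 4.482255 rad, q = (β − φ) mod 2π = 1.520432 rad → L = 6.63·(4.482255 + 4.291219 + 1.520432) = 6.63·10.293906 = 68.248599 m
RLR: c = (6 − d² + 2cos(α−β) + 2d(sin α − sin β))/8 = -4.394366, |c| > 1 → infeasible
LRL: c = (6 − d² + 2cos(α−β) − 2d(sin α − sin β))/8 = -0.440885; p = 2π − arccos c = 4.255804 rad; φ = atan2(cos β − cos α, d + sin α − sin β) = 0.341507 rad; t = (φ − α + p/2) mod 2π = 4.737614 rad, q = (β − α − t + p) mod 2π = 2.839552 rad → L = 6.63·(4.737614 + 4.255804 + 2.839552) = 6.63·11.832970 = 78.452593 m
Shortest: LSL with L = 44.530509 m ≈ 44.5305 m

44.5305 m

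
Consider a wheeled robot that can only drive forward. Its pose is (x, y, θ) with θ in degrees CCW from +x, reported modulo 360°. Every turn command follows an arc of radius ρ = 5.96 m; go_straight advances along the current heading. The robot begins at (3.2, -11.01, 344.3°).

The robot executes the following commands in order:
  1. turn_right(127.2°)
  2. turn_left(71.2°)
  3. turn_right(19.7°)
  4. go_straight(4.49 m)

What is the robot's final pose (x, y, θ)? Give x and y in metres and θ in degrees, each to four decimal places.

(3.3088, -34.6319, 268.6000°)

set_pose: (x, y, θ) = (3.2000, -11.0100, 344.3000°), ρ = 5.96
turn_right(127.2°): centre at ρ to the right, rotate −127.2° → (5.1823, -21.5012, 217.1000°)
turn_left(71.2°): centre at ρ to the left, rotate +71.2° → (3.1189, -28.1262, 288.3000°)
turn_right(19.7°): centre at ρ to the right, rotate −19.7° → (3.4185, -30.1432, 268.6000°)
go_straight(4.49): x += 4.49·cos θ, y += 4.49·sin θ → (3.3088, -34.6319, 268.6000°)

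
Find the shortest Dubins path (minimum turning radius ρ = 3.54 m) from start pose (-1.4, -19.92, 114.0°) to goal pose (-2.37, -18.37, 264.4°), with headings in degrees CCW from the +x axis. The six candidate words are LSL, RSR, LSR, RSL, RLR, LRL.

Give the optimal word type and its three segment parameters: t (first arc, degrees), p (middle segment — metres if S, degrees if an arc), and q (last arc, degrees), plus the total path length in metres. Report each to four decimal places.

LRL: t = 63.8569°, p = 306.5976°, q = 33.1407°, L = 24.9360 m

Let ψ = atan2(Δy, Δx) = atan2(1.55, -0.97) = 122.0386° be the start→goal bearing.
Normalize: d = |goal − start| / ρ = 1.828497/3.54 = 0.516524, α = (θ_start − ψ) mod 360° = 351.9614° = 6.142885 rad, β = (θ_goal − ψ) mod 360° = 142.3614° = 2.484675 rad.
Common terms: sin α = -0.139840, cos α = 0.990174, sin β = 0.610679, cos β = -0.791878, cos(α−β) = -0.869495, d² = 0.266798. Work in radians in the unit-radius frame; every candidate has L = ρ·(t + p + q).
LSL: p² = 2 + d² − 2cos(α−β) + 2d(sin α − sin β) = 3.230465; p = √p² = 1.797349; φ = atan2(cos β − cos α, d + sin α − sin β) = -1.701356 rad; t = (φ − α) mod 2π = 4.722130 rad, q = (β − φ) mod 2π = 4.186031 rad → L = 3.54·(4.722130 + 1.797349 + 4.186031) = 3.54·10.705510 = 37.897505 m
RSR: p² = 2 + d² − 2cos(α−β) + 2d(sin β − sin α) = 4.781110; p = √p² = 2.186575; φ = atan2(cos α − cos β, d − sin α + sin β) = 0.952724 rad; t = (α − φ) mod 2π = 5.190161 rad, q = (φ − β) mod 2π = 4.751234 rad → L = 3.54·(5.190161 + 2.186575 + 4.751234) = 3.54·12.127970 = 42.933015 m
LSR: p² = d² − 2 + 2cos(α−β) + 2d(sin α + sin β) = -2.985793 < 0 → infeasible
RSL: p² = d² − 2 + 2cos(α−β) − 2d(sin α + sin β) = -3.958592 < 0 → infeasible
RLR: c = (6 − d² + 2cos(α−β) + 2d(sin α − sin β))/8 = 0.402361; p = 2π − arccos c = 5.126484 rad; φ = atan2(cos α − cos β, d − sin α + sin β) = 0.952724 rad; t = (α − φ + p/2) mod 2π = 1.470217 rad, q = (α − β − t + p) mod 2π = 1.031291 rad → L = 3.54·(1.470217 + 5.126484 + 1.031291) = 3.54·7.627992 = 27.003092 m
LRL: c = (6 − d² + 2cos(α−β) − 2d(sin α − sin β))/8 = 0.596192; p = 2π − arccos c = 5.351138 rad; φ = atan2(cos β − cos α, d + sin α − sin β) = -1.701356 rad; t = (φ − α + p/2) mod 2π = 1.114514 rad, q = (β − α − t + p) mod 2π = 0.578415 rad → L = 3.54·(1.114514 + 5.351138 + 0.578415) = 3.54·7.044067 = 24.935996 m
Shortest: LRL with L = 24.935996 m ≈ 24.9360 m
Convert LRL to answer units (arcs ×180/π): t = 1.114514·180/π = 63.8569°, p = 5.351138·180/π = 306.5976°, q = 0.578415·180/π = 33.1407°, L = 24.9360 m.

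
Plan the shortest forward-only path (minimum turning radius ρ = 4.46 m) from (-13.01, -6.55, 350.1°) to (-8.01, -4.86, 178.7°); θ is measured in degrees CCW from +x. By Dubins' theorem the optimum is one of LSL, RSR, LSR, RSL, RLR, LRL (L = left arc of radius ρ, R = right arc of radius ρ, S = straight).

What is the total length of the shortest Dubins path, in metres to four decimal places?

Let ψ = atan2(Δy, Δx) = atan2(1.69, 5.00) = 18.6753° be the start→goal bearing.
Normalize: d = |goal − start| / ρ = 5.277888/4.46 = 1.183383, α = (θ_start − ψ) mod 360° = 331.4247° = 5.784453 rad, β = (θ_goal − ψ) mod 360° = 160.0247° = 2.792959 rad.
Common terms: sin α = -0.478313, cos α = 0.878190, sin β = 0.341614, cos β = -0.939840, cos(α−β) = -0.988756, d² = 1.400395. Work in radians in the unit-radius frame; every candidate has L = ρ·(t + p + q).
LSL: p² = 2 + d² − 2cos(α−β) + 2d(sin α − sin β) = 3.437333; p = √p² = 1.854005; φ = atan2(cos β − cos α, d + sin α − sin β) = -1.373480 rad; t = (φ − α) mod 2π = 5.408438 rad, q = (β − φ) mod 2π = 4.166439 rad → L = 4.46·(5.408438 + 1.854005 + 4.166439) = 4.46·11.428881 = 50.972809 m
RSR: p² = 2 + d² − 2cos(α−β) + 2d(sin β − sin α) = 7.318483; p = √p² = 2.705269; φ = atan2(cos α − cos β, d − sin α + sin β) = 0.736951 rad; t = (α − φ) mod 2π = 5.047503 rad, q = (φ − β) mod 2π = 4.227177 rad → L = 4.46·(5.047503 + 2.705269 + 4.227177) = 4.46·11.979949 = 53.430573 m
LSR: p² = d² − 2 + 2cos(α−β) + 2d(sin α + sin β) = -2.900651 < 0 → infeasible
RSL: p² = d² − 2 + 2cos(α−β) − 2d(sin α + sin β) = -2.253585 < 0 → infeasible
RLR: c = (6 − d² + 2cos(α−β) + 2d(sin α − sin β))/8 = 0.085190; p = 2π − arccos c = 4.797682 rad; φ = atan2(cos α − cos β, d − sin α + sin β) = 0.736951 rad; t = (α − φ + p/2) mod 2π = 1.163158 rad, q = (α − β − t + p) mod 2π = 0.342833 rad → L = 4.46·(1.163158 + 4.797682 + 0.342833) = 4.46·6.303673 = 28.114382 m
LRL: c = (6 − d² + 2cos(α−β) − 2d(sin α − sin β))/8 = 0.570333; p = 2π − arccos c = 5.319301 rad; φ = atan2(cos β − cos α, d + sin α − sin β) = -1.373480 rad; t = (φ − α + p/2) mod 2π = 1.784903 rad, q = (β − α − t + p) mod 2π = 0.542904 rad → L = 4.46·(1.784903 + 5.319301 + 0.542904) = 4.46·7.647107 = 34.106097 m
Shortest: RLR with L = 28.114382 m ≈ 28.1144 m

28.1144 m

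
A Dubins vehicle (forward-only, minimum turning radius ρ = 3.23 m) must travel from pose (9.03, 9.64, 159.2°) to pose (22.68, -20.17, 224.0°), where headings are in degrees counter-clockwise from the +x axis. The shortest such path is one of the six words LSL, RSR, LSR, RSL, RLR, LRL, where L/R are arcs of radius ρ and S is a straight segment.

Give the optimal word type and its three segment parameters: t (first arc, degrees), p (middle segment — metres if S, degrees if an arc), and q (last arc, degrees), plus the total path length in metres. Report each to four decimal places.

Let ψ = atan2(Δy, Δx) = atan2(-29.81, 13.65) = -65.3970° be the start→goal bearing.
Normalize: d = |goal − start| / ρ = 32.786561/3.23 = 10.150638, α = (θ_start − ψ) mod 360° = 224.5970° = 3.919956 rad, β = (θ_goal − ψ) mod 360° = 289.3970° = 5.050930 rad.
Common terms: sin α = -0.702115, cos α = -0.712063, sin β = -0.943240, cos β = 0.332111, cos(α−β) = 0.425779, d² = 103.035455. Work in radians in the unit-radius frame; every candidate has L = ρ·(t + p + q).
LSL: p² = 2 + d² − 2cos(α−β) + 2d(sin α − sin β) = 109.079044; p = √p² = 10.444091; φ = atan2(cos β − cos α, d + sin α − sin β) = 0.100145 rad; t = (φ − α) mod 2π = 2.463374 rad, q = (β − φ) mod 2π = 4.950785 rad → L = 3.23·(2.463374 + 10.444091 + 4.950785) = 3.23·17.858250 = 57.682147 m
RSR: p² = 2 + d² − 2cos(α−β) + 2d(sin β − sin α) = 99.288749; p = √p² = 9.964374; φ = atan2(cos α − cos β, d − sin α + sin β) = -0.104984 rad; t = (α − φ) mod 2π = 4.024940 rad, q = (φ − β) mod 2π = 1.127272 rad → L = 3.23·(4.024940 + 9.964374 + 1.127272) = 3.23·15.116586 = 48.826573 m
LSR: p² = d² − 2 + 2cos(α−β) + 2d(sin α + sin β) = 68.484197; p = √p² = 8.275518; φ = atan2(−cos α − cos β, d + sin α + sin β) − atan2(−2, p) = 0.281773 rad; t = (φ − α) mod 2π = 2.645002 rad, q = (φ − β) mod 2π = 1.514028 rad → L = 3.23·(2.645002 + 8.275518 + 1.514028) = 3.23·12.434548 = 40.163589 m
RSL: p² = d² − 2 + 2cos(α−β) − 2d(sin α + sin β) = 135.289831; p = √p² = 11.631416; φ = atan2(cos α + cos β, d − sin α − sin β) − atan2(2, p) = -0.202482 rad; t = (α − φ) mod 2π = 4.122438 rad, q = (β − φ) mod 2π = 5.253412 rad → L = 3.23·(4.122438 + 11.631416 + 5.253412) = 3.23·21.007266 = 67.853469 m
RLR: c = (6 − d² + 2cos(α−β) + 2d(sin α − sin β))/8 = -11.411094, |c| > 1 → infeasible
LRL: c = (6 − d² + 2cos(α−β) − 2d(sin α − sin β))/8 = -12.634880, |c| > 1 → infeasible
Shortest: LSR with L = 40.163589 m ≈ 40.1636 m
Convert LSR to answer units (arcs ×180/π): t = 2.645002·180/π = 151.5474°, p = ρ·p = 3.23·8.275518 = 26.7299 m, q = 1.514028·180/π = 86.7474°, L = 40.1636 m.

LSR: t = 151.5474°, p = 26.7299 m, q = 86.7474°, L = 40.1636 m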